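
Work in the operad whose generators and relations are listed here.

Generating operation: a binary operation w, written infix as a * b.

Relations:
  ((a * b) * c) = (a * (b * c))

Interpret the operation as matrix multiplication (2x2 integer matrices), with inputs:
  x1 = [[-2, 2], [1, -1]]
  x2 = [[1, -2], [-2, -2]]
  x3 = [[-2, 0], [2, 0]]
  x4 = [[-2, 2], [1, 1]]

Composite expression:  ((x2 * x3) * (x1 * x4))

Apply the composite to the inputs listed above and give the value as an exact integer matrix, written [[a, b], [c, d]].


(x2 * x3) = [[-6, 0], [0, 0]]
(x1 * x4) = [[6, -2], [-3, 1]]
((x2 * x3) * (x1 * x4)) = [[-36, 12], [0, 0]]

[[-36, 12], [0, 0]]


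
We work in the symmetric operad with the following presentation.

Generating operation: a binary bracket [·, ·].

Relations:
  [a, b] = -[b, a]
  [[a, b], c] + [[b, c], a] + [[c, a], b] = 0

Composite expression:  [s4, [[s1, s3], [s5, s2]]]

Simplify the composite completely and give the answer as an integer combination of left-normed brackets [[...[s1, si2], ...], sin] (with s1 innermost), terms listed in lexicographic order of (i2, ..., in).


[[[[s1, s3], s2], s5], s4] - [[[[s1, s3], s5], s2], s4]

Expand each bracket as ab - ba; the s1-initial words give the coefficients.
Composite bracket: [s4, [[s1, s3], [s5, s2]]]
Full expansion: 16 signed words from ab - ba (2^4 = 16).
Only words starting with s1 matter:
  the word s1s3s2s5s4 carries sign +1 and contributes +[[[[s1, s3], s2], s5], s4]
  the word s1s3s5s2s4 carries sign -1 and contributes -[[[[s1, s3], s5], s2], s4]


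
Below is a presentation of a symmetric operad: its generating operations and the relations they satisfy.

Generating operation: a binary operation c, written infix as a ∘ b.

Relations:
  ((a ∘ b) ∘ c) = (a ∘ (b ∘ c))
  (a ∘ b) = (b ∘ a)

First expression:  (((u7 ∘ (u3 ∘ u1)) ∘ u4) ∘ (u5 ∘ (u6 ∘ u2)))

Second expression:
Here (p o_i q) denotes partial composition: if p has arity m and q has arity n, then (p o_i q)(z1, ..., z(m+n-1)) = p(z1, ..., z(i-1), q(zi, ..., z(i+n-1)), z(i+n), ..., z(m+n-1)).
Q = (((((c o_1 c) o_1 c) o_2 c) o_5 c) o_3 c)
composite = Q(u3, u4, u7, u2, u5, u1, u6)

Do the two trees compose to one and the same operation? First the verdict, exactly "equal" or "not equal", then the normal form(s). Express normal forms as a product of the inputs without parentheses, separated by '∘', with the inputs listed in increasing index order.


equal; the common form is u1 ∘ u2 ∘ u3 ∘ u4 ∘ u5 ∘ u6 ∘ u7

The first expression reduces to u1 ∘ u2 ∘ u3 ∘ u4 ∘ u5 ∘ u6 ∘ u7
The second expression reduces to u1 ∘ u2 ∘ u3 ∘ u4 ∘ u5 ∘ u6 ∘ u7
One common form — equal.


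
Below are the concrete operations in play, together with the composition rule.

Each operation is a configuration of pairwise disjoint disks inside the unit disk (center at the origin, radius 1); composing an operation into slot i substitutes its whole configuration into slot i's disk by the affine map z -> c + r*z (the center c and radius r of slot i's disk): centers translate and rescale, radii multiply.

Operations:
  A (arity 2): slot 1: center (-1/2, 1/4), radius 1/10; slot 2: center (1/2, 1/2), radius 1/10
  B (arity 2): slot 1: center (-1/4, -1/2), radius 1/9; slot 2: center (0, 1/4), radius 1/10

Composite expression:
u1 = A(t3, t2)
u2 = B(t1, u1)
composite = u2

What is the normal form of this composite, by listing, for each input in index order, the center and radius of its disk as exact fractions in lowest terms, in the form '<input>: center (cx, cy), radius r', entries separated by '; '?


t1: center (-1/4, -1/2), radius 1/9; t2: center (1/20, 3/10), radius 1/100; t3: center (-1/20, 11/40), radius 1/100


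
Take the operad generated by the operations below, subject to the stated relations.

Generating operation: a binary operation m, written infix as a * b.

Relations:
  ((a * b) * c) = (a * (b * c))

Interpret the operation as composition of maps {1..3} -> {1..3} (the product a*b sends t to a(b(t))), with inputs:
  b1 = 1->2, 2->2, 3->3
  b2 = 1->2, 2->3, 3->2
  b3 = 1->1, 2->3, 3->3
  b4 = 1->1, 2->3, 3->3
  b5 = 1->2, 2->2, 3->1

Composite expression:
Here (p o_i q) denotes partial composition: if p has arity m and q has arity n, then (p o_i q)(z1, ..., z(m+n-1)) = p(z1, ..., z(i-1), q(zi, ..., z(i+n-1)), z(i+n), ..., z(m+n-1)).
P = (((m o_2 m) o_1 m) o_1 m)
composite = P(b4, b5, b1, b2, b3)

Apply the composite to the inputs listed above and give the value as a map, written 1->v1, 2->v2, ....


1->3, 2->3, 3->3

(b4 * b5) = 1->3, 2->3, 3->1
((b4 * b5) * b1) = 1->3, 2->3, 3->1
(b2 * b3) = 1->2, 2->2, 3->2
(((b4 * b5) * b1) * (b2 * b3)) = 1->3, 2->3, 3->3


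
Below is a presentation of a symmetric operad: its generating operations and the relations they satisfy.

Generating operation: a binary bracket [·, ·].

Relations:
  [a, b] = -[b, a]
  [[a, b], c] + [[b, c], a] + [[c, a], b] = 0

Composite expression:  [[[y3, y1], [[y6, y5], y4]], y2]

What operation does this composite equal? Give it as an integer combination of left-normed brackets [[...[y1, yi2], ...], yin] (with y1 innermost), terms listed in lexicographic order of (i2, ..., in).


-[[[[[y1, y3], y4], y5], y6], y2] + [[[[[y1, y3], y4], y6], y5], y2] + [[[[[y1, y3], y5], y6], y4], y2] - [[[[[y1, y3], y6], y5], y4], y2]


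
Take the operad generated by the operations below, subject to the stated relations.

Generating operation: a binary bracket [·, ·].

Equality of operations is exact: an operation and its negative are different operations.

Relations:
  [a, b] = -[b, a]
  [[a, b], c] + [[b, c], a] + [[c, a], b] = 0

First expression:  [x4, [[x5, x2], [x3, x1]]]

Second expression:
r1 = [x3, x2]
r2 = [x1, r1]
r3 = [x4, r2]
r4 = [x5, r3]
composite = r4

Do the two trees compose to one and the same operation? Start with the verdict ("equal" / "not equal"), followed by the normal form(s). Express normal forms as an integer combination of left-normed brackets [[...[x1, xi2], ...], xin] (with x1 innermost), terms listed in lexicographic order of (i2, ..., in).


not equal — first [[[[x1, x3], x2], x5], x4] - [[[[x1, x3], x5], x2], x4], second -[[[[x1, x2], x3], x4], x5] + [[[[x1, x3], x2], x4], x5]

The first composite normalizes to [[[[x1, x3], x2], x5], x4] - [[[[x1, x3], x5], x2], x4]
The second composite normalizes to -[[[[x1, x2], x3], x4], x5] + [[[[x1, x3], x2], x4], x5]
The forms do not match — not equal.


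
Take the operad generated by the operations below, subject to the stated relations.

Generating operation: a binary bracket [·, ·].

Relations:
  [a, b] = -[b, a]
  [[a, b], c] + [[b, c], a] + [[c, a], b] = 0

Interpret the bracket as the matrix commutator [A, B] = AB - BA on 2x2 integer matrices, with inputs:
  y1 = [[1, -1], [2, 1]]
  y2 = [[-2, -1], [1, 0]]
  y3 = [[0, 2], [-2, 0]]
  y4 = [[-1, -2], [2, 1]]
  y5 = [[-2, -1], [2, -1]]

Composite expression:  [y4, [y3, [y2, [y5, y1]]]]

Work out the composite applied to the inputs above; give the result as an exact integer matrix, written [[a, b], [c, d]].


[y5, y1] = [[0, 1], [2, 0]]
[y2, [y5, y1]] = [[-3, -2], [4, 3]]
[y3, [y2, [y5, y1]]] = [[4, 12], [12, -4]]
[y4, [y3, [y2, [y5, y1]]]] = [[-48, -8], [40, 48]]

[[-48, -8], [40, 48]]


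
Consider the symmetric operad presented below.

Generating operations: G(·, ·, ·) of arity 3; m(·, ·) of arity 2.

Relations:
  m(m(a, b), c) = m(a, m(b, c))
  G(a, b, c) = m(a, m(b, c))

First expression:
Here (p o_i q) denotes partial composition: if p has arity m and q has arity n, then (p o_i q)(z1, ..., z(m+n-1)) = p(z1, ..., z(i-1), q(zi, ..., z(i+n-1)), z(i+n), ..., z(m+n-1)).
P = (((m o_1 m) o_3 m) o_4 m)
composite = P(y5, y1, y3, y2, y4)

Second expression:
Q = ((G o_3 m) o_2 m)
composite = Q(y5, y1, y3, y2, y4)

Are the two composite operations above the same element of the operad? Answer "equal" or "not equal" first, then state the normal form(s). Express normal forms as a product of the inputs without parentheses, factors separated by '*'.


equal: each reduces to y5 * y1 * y3 * y2 * y4

In normal form, the first expression is y5 * y1 * y3 * y2 * y4
In normal form, the second expression is y5 * y1 * y3 * y2 * y4
Both agree, so they are equal.


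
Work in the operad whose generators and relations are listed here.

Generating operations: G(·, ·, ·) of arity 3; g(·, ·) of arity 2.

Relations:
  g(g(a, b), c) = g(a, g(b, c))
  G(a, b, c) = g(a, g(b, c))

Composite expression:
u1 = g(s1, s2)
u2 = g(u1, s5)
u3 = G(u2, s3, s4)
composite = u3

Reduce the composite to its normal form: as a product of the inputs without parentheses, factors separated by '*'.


s1 * s2 * s5 * s3 * s4

Key point: G is associative — brackets drop, the s-order remains.
g(s1, s2) collapses to s1 * s2
g(g(s1, s2), s5) collapses to s1 * s2 * s5
G(g(g(s1, s2), s5), s3, s4) collapses to s1 * s2 * s5 * s3 * s4


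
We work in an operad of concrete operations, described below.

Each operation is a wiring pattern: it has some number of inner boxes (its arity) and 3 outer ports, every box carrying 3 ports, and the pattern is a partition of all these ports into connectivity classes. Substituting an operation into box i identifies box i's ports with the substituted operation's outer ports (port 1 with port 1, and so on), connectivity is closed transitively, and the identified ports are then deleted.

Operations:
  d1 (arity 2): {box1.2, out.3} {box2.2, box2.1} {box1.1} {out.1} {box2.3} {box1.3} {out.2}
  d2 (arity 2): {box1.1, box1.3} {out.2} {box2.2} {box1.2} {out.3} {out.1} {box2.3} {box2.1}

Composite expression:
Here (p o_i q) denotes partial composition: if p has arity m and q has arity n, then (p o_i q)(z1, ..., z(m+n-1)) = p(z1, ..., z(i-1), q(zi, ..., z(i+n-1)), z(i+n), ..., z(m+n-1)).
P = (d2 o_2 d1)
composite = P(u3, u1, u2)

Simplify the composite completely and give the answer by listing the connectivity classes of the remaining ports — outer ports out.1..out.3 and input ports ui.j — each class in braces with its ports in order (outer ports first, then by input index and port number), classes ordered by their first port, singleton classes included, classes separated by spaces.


Connectivity passes through glued d2-boundaries; trace each wire chain.
the subtree at d1 composes to {out.1} {out.2} {out.3, u1.2} {u1.1} {u1.3} {u2.1, u2.2} {u2.3} on (u1, u2); out.j = own outer ports
the subtree at d2 composes to {out.1} {out.2} {out.3} {u1.1} {u1.2} {u1.3} {u2.1, u2.2} {u2.3} {u3.1, u3.3} {u3.2} on (u3, u1, u2); out.j = own outer ports

{out.1} {out.2} {out.3} {u1.1} {u1.2} {u1.3} {u2.1, u2.2} {u2.3} {u3.1, u3.3} {u3.2}


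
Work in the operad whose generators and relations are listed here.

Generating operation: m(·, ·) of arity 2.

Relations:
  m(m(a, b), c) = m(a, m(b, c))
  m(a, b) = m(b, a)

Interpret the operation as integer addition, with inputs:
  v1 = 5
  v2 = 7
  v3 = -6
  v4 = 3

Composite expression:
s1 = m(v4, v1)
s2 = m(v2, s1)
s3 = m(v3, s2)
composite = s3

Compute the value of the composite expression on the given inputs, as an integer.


9


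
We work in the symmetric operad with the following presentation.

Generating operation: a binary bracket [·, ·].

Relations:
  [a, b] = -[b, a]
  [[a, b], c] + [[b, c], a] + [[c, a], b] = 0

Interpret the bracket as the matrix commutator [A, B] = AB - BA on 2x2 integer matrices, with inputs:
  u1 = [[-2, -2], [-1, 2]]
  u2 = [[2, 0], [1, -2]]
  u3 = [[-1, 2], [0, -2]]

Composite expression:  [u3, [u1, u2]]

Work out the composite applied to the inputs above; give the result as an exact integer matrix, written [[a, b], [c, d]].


[u1, u2] = [[-2, 8], [0, 2]]
[u3, [u1, u2]] = [[0, 16], [0, 0]]

[[0, 16], [0, 0]]


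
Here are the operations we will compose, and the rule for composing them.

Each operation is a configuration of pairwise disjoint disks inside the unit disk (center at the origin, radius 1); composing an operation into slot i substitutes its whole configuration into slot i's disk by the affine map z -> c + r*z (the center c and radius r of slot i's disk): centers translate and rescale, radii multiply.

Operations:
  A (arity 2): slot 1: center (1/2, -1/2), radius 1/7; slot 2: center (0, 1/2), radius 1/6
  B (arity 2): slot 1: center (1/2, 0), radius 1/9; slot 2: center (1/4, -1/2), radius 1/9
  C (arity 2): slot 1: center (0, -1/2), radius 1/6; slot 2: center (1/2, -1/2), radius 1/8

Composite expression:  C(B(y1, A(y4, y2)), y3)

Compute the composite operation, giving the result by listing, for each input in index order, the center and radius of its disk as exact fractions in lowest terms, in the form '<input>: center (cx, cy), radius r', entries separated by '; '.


y1: center (1/12, -1/2), radius 1/54; y2: center (1/24, -31/54), radius 1/324; y3: center (1/2, -1/2), radius 1/8; y4: center (11/216, -16/27), radius 1/378

Each y-disk chains the slot maps above it in C; radii multiply.
input y1: applying the 2 nested substitutions gives center (1/12, -1/2), radius 1/54
input y4: applying the 3 nested substitutions gives center (11/216, -16/27), radius 1/378
input y2: applying the 3 nested substitutions gives center (1/24, -31/54), radius 1/324
input y3: applying the 1 nested substitution gives center (1/2, -1/2), radius 1/8


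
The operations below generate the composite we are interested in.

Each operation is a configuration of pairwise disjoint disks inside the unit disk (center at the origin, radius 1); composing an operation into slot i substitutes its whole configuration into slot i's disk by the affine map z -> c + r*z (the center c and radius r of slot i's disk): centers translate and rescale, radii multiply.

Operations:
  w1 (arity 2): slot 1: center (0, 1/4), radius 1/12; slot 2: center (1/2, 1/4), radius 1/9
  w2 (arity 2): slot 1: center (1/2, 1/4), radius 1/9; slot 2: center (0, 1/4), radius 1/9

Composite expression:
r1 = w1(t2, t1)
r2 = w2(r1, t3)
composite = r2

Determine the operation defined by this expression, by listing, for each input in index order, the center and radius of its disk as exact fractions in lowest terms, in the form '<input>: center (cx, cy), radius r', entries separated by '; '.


t1: center (5/9, 5/18), radius 1/81; t2: center (1/2, 5/18), radius 1/108; t3: center (0, 1/4), radius 1/9

Affine substitution under w2: radii multiply and t-centers shift.
input t2: composing its 2 substitution steps yields center (1/2, 5/18), radius 1/108
input t1: composing its 2 substitution steps yields center (5/9, 5/18), radius 1/81
input t3: composing its 1 substitution step yields center (0, 1/4), radius 1/9


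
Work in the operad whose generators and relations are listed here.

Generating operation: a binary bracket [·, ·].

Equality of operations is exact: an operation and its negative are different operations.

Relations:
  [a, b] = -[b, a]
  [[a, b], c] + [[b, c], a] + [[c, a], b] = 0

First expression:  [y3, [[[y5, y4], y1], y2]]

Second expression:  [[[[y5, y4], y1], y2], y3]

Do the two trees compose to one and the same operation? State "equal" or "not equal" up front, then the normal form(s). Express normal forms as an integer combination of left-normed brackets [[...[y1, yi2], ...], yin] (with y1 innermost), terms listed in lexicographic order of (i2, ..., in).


not equal; the first gives -[[[[y1, y4], y5], y2], y3] + [[[[y1, y5], y4], y2], y3] and the second [[[[y1, y4], y5], y2], y3] - [[[[y1, y5], y4], y2], y3]

Reducing the first expression gives -[[[[y1, y4], y5], y2], y3] + [[[[y1, y5], y4], y2], y3]
Reducing the second expression gives [[[[y1, y4], y5], y2], y3] - [[[[y1, y5], y4], y2], y3]
They disagree, so not equal.


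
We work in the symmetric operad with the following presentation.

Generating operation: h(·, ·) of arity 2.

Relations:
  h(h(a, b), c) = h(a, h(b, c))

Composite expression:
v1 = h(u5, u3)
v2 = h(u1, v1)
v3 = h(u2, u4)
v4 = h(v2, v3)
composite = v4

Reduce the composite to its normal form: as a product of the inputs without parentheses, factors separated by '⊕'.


All parenthesizations of h agree; list the u-inputs left to right.
h(u5, u3) spells out as u5 ⊕ u3
h(u1, h(u5, u3)) spells out as u1 ⊕ u5 ⊕ u3
h(u2, u4) spells out as u2 ⊕ u4
h(h(u1, h(u5, u3)), h(u2, u4)) spells out as u1 ⊕ u5 ⊕ u3 ⊕ u2 ⊕ u4

u1 ⊕ u5 ⊕ u3 ⊕ u2 ⊕ u4


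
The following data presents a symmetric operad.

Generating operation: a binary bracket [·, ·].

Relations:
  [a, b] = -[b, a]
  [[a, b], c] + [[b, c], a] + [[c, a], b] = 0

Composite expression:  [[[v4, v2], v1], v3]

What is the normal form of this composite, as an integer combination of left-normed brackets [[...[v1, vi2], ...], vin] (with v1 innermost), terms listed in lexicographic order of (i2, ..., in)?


[[[v1, v2], v4], v3] - [[[v1, v4], v2], v3]

Antisymmetry and Jacobi reduce to v1-anchored left-normed brackets.
Composite bracket: [[[v4, v2], v1], v3]
Under [a, b] = ab - ba we get 8 signed associative words (2^3 = 8).
Keep just the words that open with v1:
  word v1v2v4v3 has sign +1, contributing +[[[v1, v2], v4], v3]
  word v1v4v2v3 has sign -1, contributing -[[[v1, v4], v2], v3]


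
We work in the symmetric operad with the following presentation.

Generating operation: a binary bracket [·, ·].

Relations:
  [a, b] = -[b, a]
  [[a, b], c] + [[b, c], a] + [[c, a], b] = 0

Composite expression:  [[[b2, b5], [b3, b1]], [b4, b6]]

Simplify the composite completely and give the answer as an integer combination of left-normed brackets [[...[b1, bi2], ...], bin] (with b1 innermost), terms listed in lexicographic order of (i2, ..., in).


In the tensor algebra, words opening b1 carry the b1-anchored form.
Composite bracket: [[[b2, b5], [b3, b1]], [b4, b6]]
Each bracket splits as ab - ba, giving 32 signed words (2^5 = 32).
Collect the words opening with b1:
  the word b1b3b2b5b4b6 carries sign +1 and contributes +[[[[[b1, b3], b2], b5], b4], b6]
  the word b1b3b2b5b6b4 carries sign -1 and contributes -[[[[[b1, b3], b2], b5], b6], b4]
  the word b1b3b5b2b4b6 carries sign -1 and contributes -[[[[[b1, b3], b5], b2], b4], b6]
  the word b1b3b5b2b6b4 carries sign +1 and contributes +[[[[[b1, b3], b5], b2], b6], b4]

[[[[[b1, b3], b2], b5], b4], b6] - [[[[[b1, b3], b2], b5], b6], b4] - [[[[[b1, b3], b5], b2], b4], b6] + [[[[[b1, b3], b5], b2], b6], b4]


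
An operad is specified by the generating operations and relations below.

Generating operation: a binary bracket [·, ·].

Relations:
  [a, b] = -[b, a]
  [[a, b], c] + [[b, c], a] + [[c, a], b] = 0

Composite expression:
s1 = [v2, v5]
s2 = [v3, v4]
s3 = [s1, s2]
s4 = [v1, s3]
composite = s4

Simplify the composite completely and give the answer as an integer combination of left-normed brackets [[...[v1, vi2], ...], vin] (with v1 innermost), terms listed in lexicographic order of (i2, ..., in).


[[[[v1, v2], v5], v3], v4] - [[[[v1, v2], v5], v4], v3] - [[[[v1, v3], v4], v2], v5] + [[[[v1, v3], v4], v5], v2] + [[[[v1, v4], v3], v2], v5] - [[[[v1, v4], v3], v5], v2] - [[[[v1, v5], v2], v3], v4] + [[[[v1, v5], v2], v4], v3]

Left-normed coefficients sit on the v1-initial expansion words.
Composite bracket: [v1, [[v2, v5], [v3, v4]]]
Each bracket splits as ab - ba, giving 16 signed words (2^4 = 16).
Keep just the words that open with v1:
  the word v1v2v5v3v4 carries sign +1 and contributes +[[[[v1, v2], v5], v3], v4]
  the word v1v2v5v4v3 carries sign -1 and contributes -[[[[v1, v2], v5], v4], v3]
  the word v1v3v4v2v5 carries sign -1 and contributes -[[[[v1, v3], v4], v2], v5]
  the word v1v3v4v5v2 carries sign +1 and contributes +[[[[v1, v3], v4], v5], v2]
  the word v1v4v3v2v5 carries sign +1 and contributes +[[[[v1, v4], v3], v2], v5]
  the word v1v4v3v5v2 carries sign -1 and contributes -[[[[v1, v4], v3], v5], v2]
  the word v1v5v2v3v4 carries sign -1 and contributes -[[[[v1, v5], v2], v3], v4]
  the word v1v5v2v4v3 carries sign +1 and contributes +[[[[v1, v5], v2], v4], v3]


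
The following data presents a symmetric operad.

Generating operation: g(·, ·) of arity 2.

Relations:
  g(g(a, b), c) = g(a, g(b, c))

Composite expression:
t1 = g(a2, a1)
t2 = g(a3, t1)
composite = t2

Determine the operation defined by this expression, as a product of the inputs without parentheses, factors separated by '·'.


The g-tree's shape is irrelevant; the a-reading-order decides.
g(a2, a1) unparenthesizes to a2 · a1
g(a3, g(a2, a1)) unparenthesizes to a3 · a2 · a1

a3 · a2 · a1


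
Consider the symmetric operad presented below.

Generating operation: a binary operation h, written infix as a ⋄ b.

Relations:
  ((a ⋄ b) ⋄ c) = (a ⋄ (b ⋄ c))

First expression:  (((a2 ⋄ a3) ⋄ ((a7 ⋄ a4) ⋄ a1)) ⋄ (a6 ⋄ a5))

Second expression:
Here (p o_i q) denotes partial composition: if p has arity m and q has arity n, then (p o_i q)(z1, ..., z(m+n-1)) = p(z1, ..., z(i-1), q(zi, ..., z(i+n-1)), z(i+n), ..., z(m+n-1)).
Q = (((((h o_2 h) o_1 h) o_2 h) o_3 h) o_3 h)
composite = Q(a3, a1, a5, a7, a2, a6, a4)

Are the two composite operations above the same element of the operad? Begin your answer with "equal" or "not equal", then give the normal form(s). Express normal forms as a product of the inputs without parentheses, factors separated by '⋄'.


not equal; first: a2 ⋄ a3 ⋄ a7 ⋄ a4 ⋄ a1 ⋄ a6 ⋄ a5; second: a3 ⋄ a1 ⋄ a5 ⋄ a7 ⋄ a2 ⋄ a6 ⋄ a4

The first expression, normalized: a2 ⋄ a3 ⋄ a7 ⋄ a4 ⋄ a1 ⋄ a6 ⋄ a5
The second expression, normalized: a3 ⋄ a1 ⋄ a5 ⋄ a7 ⋄ a2 ⋄ a6 ⋄ a4
Different reductions; not equal.


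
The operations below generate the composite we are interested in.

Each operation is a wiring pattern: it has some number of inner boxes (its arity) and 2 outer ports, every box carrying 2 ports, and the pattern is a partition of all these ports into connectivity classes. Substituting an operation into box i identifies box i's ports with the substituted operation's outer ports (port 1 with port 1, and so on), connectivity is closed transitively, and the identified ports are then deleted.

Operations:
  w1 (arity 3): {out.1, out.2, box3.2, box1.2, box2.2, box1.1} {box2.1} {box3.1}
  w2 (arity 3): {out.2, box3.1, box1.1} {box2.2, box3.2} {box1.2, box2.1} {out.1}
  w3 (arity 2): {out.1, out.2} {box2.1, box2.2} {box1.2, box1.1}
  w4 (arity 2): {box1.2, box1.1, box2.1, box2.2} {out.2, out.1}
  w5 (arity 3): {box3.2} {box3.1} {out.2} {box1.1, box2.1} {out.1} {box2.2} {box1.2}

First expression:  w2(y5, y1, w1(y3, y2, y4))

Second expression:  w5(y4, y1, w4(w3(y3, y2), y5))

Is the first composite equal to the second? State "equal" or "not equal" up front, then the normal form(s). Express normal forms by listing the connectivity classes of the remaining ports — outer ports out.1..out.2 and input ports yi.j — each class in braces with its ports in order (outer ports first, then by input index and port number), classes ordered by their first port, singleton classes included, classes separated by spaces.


The first expression, normalized: {out.1} {out.2, y1.2, y2.2, y3.1, y3.2, y4.2, y5.1} {y1.1, y5.2} {y2.1} {y4.1}
The second expression, normalized: {out.1} {out.2} {y1.1, y4.1} {y1.2} {y2.1, y2.2} {y3.1, y3.2} {y4.2} {y5.1, y5.2}
Different reductions; not equal.

not equal; the first gives {out.1} {out.2, y1.2, y2.2, y3.1, y3.2, y4.2, y5.1} {y1.1, y5.2} {y2.1} {y4.1} and the second {out.1} {out.2} {y1.1, y4.1} {y1.2} {y2.1, y2.2} {y3.1, y3.2} {y4.2} {y5.1, y5.2}


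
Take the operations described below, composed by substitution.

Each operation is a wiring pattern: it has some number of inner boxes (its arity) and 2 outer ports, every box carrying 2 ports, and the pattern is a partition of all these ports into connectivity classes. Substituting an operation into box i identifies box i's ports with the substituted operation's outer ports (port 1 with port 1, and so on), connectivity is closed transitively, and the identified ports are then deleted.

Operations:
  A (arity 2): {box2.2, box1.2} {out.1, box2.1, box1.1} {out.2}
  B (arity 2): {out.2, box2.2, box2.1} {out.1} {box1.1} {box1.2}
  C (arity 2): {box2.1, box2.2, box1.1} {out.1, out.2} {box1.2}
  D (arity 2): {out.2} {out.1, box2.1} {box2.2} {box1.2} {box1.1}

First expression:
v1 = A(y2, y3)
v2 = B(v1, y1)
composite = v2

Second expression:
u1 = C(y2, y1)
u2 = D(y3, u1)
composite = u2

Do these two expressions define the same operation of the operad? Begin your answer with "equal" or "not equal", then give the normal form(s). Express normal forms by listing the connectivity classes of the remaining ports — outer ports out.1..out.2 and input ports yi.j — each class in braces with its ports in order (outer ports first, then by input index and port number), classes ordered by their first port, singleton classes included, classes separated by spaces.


not equal; first: {out.1} {out.2, y1.1, y1.2} {y2.1, y3.1} {y2.2, y3.2}; second: {out.1} {out.2} {y1.1, y1.2, y2.1} {y2.2} {y3.1} {y3.2}


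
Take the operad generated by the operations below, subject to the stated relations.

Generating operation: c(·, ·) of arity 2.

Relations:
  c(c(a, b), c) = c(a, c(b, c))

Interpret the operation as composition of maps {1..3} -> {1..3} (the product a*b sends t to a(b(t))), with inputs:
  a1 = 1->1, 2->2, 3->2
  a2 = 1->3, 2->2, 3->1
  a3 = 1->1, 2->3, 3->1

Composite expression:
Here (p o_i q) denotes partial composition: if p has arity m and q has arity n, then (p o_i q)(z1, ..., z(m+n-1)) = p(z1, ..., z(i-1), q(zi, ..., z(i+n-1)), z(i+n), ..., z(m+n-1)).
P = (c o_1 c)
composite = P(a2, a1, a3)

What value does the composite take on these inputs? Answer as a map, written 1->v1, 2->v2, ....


1->3, 2->2, 3->3

c(a2, a1) = 1->3, 2->2, 3->2
c(c(a2, a1), a3) = 1->3, 2->2, 3->3


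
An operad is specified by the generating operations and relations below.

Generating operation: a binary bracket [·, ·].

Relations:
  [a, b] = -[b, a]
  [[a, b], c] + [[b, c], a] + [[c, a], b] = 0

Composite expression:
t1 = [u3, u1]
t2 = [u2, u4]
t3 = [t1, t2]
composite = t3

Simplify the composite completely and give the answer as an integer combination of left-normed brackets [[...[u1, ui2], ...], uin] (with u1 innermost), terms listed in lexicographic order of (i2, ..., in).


-[[[u1, u3], u2], u4] + [[[u1, u3], u4], u2]

Expand each bracket as ab - ba; the u1-initial words give the coefficients.
Composite bracket: [[u3, u1], [u2, u4]]
Expanding via [a, b] = ab - ba: 8 signed words (2^3 = 8).
Keep just the words that open with u1:
  sign of u1u3u2u4 is -1, so it contributes -[[[u1, u3], u2], u4]
  sign of u1u3u4u2 is +1, so it contributes +[[[u1, u3], u4], u2]


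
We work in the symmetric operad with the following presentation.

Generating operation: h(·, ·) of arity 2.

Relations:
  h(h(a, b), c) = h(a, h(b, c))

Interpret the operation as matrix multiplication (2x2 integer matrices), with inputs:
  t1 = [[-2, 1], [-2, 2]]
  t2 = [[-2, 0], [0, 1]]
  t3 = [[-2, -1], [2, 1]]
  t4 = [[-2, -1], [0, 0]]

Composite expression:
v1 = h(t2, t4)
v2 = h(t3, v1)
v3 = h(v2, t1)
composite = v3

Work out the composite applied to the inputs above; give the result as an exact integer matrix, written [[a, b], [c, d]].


[[24, -16], [-24, 16]]

h(t2, t4) = [[4, 2], [0, 0]]
h(t3, h(t2, t4)) = [[-8, -4], [8, 4]]
h(h(t3, h(t2, t4)), t1) = [[24, -16], [-24, 16]]


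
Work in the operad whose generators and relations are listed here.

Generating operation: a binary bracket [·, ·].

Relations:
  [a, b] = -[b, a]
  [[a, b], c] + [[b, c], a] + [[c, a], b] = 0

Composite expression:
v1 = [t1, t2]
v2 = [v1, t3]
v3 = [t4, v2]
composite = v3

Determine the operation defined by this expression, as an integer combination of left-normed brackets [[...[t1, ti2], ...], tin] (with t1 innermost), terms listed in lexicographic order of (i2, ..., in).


Antisymmetry and Jacobi reduce to t1-anchored left-normed brackets.
Composite bracket: [t4, [[t1, t2], t3]]
Each bracket splits as ab - ba, giving 8 signed words (2^3 = 8).
Coefficients come from the t1-initial words:
  t1t2t3t4 appears with sign -1, giving the term -[[[t1, t2], t3], t4]

-[[[t1, t2], t3], t4]


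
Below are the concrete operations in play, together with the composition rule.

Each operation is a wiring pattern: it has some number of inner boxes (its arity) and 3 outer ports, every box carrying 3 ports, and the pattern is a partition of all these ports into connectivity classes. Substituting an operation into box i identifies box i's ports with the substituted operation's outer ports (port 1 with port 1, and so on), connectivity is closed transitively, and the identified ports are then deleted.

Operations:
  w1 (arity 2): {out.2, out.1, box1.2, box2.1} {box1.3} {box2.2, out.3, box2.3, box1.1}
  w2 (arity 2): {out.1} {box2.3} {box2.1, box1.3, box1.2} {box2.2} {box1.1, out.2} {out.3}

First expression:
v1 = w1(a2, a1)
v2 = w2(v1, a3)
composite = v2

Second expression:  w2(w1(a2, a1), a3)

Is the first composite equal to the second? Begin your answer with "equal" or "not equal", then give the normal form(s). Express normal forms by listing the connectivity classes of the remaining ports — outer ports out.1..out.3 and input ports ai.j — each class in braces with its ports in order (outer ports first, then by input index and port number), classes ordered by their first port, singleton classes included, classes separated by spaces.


equal; both compose to {out.1} {out.2, a1.1, a1.2, a1.3, a2.1, a2.2, a3.1} {out.3} {a2.3} {a3.2} {a3.3}

Reducing the first expression gives {out.1} {out.2, a1.1, a1.2, a1.3, a2.1, a2.2, a3.1} {out.3} {a2.3} {a3.2} {a3.3}
Reducing the second expression gives {out.1} {out.2, a1.1, a1.2, a1.3, a2.1, a2.2, a3.1} {out.3} {a2.3} {a3.2} {a3.3}
One common form — equal.


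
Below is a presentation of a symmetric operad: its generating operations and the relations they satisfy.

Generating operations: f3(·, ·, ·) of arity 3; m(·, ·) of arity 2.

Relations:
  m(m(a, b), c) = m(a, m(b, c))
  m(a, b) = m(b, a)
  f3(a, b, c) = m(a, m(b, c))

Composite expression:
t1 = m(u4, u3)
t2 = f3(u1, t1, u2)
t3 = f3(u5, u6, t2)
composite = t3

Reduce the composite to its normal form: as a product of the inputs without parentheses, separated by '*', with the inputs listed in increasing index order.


Key point: f3 commutes, so take the u-inputs in any fixed order.
m(u4, u3) spells out as u4 * u3
f3(u1, m(u4, u3), u2) spells out as u1 * u4 * u3 * u2
f3(u5, u6, f3(u1, m(u4, u3), u2)) spells out as u5 * u6 * u1 * u4 * u3 * u2
rearranged into index order: u1 * u2 * u3 * u4 * u5 * u6

u1 * u2 * u3 * u4 * u5 * u6


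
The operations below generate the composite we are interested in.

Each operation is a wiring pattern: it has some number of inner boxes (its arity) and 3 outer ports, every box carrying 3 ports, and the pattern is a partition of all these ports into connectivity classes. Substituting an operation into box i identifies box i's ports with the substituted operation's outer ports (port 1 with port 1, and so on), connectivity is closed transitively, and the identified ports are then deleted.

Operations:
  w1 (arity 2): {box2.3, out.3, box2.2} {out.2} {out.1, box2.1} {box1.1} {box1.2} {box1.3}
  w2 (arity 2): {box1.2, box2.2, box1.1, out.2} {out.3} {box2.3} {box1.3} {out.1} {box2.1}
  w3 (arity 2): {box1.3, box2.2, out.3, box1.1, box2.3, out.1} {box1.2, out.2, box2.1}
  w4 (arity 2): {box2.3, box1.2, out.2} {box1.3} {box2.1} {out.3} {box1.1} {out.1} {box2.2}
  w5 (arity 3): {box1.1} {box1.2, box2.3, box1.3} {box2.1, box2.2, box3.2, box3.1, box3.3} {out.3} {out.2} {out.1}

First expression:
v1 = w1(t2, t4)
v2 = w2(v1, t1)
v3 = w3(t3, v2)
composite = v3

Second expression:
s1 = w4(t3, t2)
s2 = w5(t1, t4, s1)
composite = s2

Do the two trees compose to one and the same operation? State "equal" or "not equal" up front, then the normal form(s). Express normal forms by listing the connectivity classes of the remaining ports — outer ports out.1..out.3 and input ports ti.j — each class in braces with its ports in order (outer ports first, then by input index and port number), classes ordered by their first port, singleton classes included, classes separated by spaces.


not equal: they reduce to {out.1, out.3, t1.2, t3.1, t3.3, t4.1} {out.2, t3.2} {t1.1} {t1.3} {t2.1} {t2.2} {t2.3} {t4.2, t4.3} and {out.1} {out.2} {out.3} {t1.1} {t1.2, t1.3, t4.3} {t2.1} {t2.2} {t2.3, t3.2, t4.1, t4.2} {t3.1} {t3.3}

The first expression, normalized: {out.1, out.3, t1.2, t3.1, t3.3, t4.1} {out.2, t3.2} {t1.1} {t1.3} {t2.1} {t2.2} {t2.3} {t4.2, t4.3}
The second expression, normalized: {out.1} {out.2} {out.3} {t1.1} {t1.2, t1.3, t4.3} {t2.1} {t2.2} {t2.3, t3.2, t4.1, t4.2} {t3.1} {t3.3}
Distinct normal forms: not equal.


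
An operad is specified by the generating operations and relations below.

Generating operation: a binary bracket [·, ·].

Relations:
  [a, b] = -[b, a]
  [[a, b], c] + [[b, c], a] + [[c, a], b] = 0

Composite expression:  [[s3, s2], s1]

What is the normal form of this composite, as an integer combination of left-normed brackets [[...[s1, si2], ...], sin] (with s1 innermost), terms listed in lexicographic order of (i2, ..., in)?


Skip Jacobi rewriting: expand, keep s1-initial words, read off terms.
Composite bracket: [[s3, s2], s1]
The bracket unfolds into 4 signed words via [a, b] = ab - ba (2^2 = 4).
Only words starting with s1 matter:
  the word s1s2s3 carries sign +1 and contributes +[[s1, s2], s3]
  the word s1s3s2 carries sign -1 and contributes -[[s1, s3], s2]

[[s1, s2], s3] - [[s1, s3], s2]


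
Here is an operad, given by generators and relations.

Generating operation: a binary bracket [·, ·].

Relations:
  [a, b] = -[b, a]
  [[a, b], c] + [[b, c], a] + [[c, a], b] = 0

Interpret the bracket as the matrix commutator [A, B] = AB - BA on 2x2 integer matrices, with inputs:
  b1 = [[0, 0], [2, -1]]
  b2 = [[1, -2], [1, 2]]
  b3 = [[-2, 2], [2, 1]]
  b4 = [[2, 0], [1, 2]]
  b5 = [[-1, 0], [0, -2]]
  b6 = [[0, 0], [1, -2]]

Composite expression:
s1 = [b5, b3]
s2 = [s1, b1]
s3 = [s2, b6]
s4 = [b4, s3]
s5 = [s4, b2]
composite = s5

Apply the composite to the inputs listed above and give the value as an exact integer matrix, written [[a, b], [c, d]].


[[-8, 16], [12, 8]]

[b5, b3] = [[0, 2], [-2, 0]]
[[b5, b3], b1] = [[4, -2], [-2, -4]]
[[[b5, b3], b1], b6] = [[-2, 4], [-12, 2]]
[b4, [[[b5, b3], b1], b6]] = [[-4, 0], [-4, 4]]
[[b4, [[[b5, b3], b1], b6]], b2] = [[-8, 16], [12, 8]]


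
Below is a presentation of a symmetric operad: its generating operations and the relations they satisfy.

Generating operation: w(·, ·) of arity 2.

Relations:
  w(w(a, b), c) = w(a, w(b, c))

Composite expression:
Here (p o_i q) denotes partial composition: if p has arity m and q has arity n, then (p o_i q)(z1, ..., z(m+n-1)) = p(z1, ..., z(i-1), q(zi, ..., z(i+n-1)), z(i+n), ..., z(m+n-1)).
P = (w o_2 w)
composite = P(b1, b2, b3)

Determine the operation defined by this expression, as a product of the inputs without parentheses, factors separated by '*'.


Under associativity of w, the answer is the b's in reading order.
w(b2, b3) reduces to b2 * b3
w(b1, w(b2, b3)) reduces to b1 * b2 * b3

b1 * b2 * b3


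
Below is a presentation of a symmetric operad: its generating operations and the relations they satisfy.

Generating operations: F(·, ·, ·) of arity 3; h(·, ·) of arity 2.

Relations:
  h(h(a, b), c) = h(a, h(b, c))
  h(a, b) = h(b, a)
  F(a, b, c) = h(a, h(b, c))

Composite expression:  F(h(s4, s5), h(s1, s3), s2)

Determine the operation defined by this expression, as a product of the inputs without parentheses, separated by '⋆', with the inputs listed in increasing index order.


s1 ⋆ s2 ⋆ s3 ⋆ s4 ⋆ s5

With F associative and commutative, the s-input set is all that matters.
h(s4, s5) spells out as s4 ⋆ s5
h(s1, s3) spells out as s1 ⋆ s3
F(h(s4, s5), h(s1, s3), s2) spells out as s4 ⋆ s5 ⋆ s1 ⋆ s3 ⋆ s2
rearranged into index order: s1 ⋆ s2 ⋆ s3 ⋆ s4 ⋆ s5


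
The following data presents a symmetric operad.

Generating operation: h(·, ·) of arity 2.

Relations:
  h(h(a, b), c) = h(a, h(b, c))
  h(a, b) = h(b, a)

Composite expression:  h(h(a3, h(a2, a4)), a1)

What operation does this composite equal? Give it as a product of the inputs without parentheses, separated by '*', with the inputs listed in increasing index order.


a1 * a2 * a3 * a4

Any arrangement under h is one operation, so sort the a-inputs.
h(a2, a4) reduces to a2 * a4
h(a3, h(a2, a4)) reduces to a3 * a2 * a4
h(h(a3, h(a2, a4)), a1) reduces to a3 * a2 * a4 * a1
reordering the factors by index: a1 * a2 * a3 * a4


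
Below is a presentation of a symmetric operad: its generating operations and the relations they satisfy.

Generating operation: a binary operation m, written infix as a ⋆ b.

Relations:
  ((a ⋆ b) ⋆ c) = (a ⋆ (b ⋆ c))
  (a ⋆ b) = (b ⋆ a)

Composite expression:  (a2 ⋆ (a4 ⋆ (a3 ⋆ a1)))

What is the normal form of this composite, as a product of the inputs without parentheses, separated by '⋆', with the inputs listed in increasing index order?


a1 ⋆ a2 ⋆ a3 ⋆ a4


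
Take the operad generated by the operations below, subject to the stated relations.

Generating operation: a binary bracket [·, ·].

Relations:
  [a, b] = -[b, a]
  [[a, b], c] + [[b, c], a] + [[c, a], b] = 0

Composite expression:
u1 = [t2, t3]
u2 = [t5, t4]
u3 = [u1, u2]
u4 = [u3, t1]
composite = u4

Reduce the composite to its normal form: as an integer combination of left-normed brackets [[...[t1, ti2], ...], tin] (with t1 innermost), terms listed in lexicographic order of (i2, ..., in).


[[[[t1, t2], t3], t4], t5] - [[[[t1, t2], t3], t5], t4] - [[[[t1, t3], t2], t4], t5] + [[[[t1, t3], t2], t5], t4] - [[[[t1, t4], t5], t2], t3] + [[[[t1, t4], t5], t3], t2] + [[[[t1, t5], t4], t2], t3] - [[[[t1, t5], t4], t3], t2]

In the tensor algebra, words opening t1 carry the t1-anchored form.
Composite bracket: [[[t2, t3], [t5, t4]], t1]
Full expansion: 16 signed words from ab - ba (2^4 = 16).
Only words starting with t1 matter:
  sign of t1t2t3t4t5 is +1, so it contributes +[[[[t1, t2], t3], t4], t5]
  sign of t1t2t3t5t4 is -1, so it contributes -[[[[t1, t2], t3], t5], t4]
  sign of t1t3t2t4t5 is -1, so it contributes -[[[[t1, t3], t2], t4], t5]
  sign of t1t3t2t5t4 is +1, so it contributes +[[[[t1, t3], t2], t5], t4]
  sign of t1t4t5t2t3 is -1, so it contributes -[[[[t1, t4], t5], t2], t3]
  sign of t1t4t5t3t2 is +1, so it contributes +[[[[t1, t4], t5], t3], t2]
  sign of t1t5t4t2t3 is +1, so it contributes +[[[[t1, t5], t4], t2], t3]
  sign of t1t5t4t3t2 is -1, so it contributes -[[[[t1, t5], t4], t3], t2]


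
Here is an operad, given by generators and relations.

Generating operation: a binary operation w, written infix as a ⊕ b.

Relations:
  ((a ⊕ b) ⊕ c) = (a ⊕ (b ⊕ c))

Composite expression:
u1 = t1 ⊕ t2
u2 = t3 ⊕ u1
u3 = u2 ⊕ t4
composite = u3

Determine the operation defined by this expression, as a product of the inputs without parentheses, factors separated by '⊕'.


t3 ⊕ t1 ⊕ t2 ⊕ t4


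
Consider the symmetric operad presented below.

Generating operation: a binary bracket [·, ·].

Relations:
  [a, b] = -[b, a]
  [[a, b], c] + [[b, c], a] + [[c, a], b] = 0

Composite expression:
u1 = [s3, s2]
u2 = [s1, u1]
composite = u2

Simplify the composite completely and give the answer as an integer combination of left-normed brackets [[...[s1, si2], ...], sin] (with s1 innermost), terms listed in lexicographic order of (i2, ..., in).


-[[s1, s2], s3] + [[s1, s3], s2]

Antisymmetry and Jacobi reduce to s1-anchored left-normed brackets.
Composite bracket: [s1, [s3, s2]]
Each bracket splits as ab - ba, giving 4 signed words (2^2 = 4).
Words beginning with s1 determine it all:
  sign of s1s2s3 is -1, so it contributes -[[s1, s2], s3]
  sign of s1s3s2 is +1, so it contributes +[[s1, s3], s2]


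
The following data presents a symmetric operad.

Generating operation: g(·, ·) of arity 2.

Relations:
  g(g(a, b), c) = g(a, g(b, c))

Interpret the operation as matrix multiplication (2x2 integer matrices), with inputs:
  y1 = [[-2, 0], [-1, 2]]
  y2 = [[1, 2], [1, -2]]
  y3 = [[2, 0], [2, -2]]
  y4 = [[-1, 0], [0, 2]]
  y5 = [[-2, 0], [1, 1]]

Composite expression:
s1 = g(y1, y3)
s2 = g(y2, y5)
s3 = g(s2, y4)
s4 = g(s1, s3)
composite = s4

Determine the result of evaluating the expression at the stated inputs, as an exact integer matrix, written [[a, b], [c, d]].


[[0, -16], [-16, 24]]

g(y1, y3) = [[-4, 0], [2, -4]]
g(y2, y5) = [[0, 2], [-4, -2]]
g(g(y2, y5), y4) = [[0, 4], [4, -4]]
g(g(y1, y3), g(g(y2, y5), y4)) = [[0, -16], [-16, 24]]
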